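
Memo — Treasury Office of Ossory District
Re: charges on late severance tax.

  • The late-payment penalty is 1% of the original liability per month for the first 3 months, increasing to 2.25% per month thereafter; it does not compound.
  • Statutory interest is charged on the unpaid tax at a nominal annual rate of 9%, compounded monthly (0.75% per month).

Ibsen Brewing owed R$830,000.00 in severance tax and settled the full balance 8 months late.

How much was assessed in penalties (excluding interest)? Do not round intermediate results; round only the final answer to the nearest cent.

R$118,275.00

Penalty, months 1–3: 3 × 1% × R$830,000.00 = R$24,900.00
Penalty, months 4–8: 5 × 2.25% × R$830,000.00 = R$93,375.00
Total penalty = R$24,900.00 + R$93,375.00 = R$118,275.00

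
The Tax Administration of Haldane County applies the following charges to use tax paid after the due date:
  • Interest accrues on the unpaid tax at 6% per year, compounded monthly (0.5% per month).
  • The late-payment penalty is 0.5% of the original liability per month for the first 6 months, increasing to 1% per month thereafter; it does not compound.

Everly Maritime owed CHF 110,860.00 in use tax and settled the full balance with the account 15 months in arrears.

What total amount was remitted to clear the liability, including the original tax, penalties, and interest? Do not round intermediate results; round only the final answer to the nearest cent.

Penalty, months 1–6: 6 × 0.5% × CHF 110,860.00 = CHF 3,325.80
Penalty, months 7–15: 9 × 1% × CHF 110,860.00 = CHF 9,977.40
Interest: CHF 110,860.00 × ((1 + 0.005)^15 − 1) = CHF 110,860.00 × 0.0776827… = CHF 8,611.9083…
Total = CHF 110,860.00 + CHF 13,303.2000 + CHF 8,611.9083… = CHF 132,775.11

CHF 132,775.11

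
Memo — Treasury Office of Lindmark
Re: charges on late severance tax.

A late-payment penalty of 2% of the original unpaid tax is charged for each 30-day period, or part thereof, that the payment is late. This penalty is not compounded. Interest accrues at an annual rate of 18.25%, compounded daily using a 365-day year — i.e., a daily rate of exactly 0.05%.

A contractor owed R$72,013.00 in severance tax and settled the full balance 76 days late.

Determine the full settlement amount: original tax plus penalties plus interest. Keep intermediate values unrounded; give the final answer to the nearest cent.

Penalty periods: ⌈76/30⌉ = 3; penalty = 3 × 2% × R$72,013.00 = R$4,320.78
Interest: R$72,013.00 × ((1 + 0.0005)^76 − 1) = R$72,013.00 × 0.03872137… = R$2,788.4419…
Total = R$72,013.00 + R$4,320.7800 + R$2,788.4419… = R$79,122.22

R$79,122.22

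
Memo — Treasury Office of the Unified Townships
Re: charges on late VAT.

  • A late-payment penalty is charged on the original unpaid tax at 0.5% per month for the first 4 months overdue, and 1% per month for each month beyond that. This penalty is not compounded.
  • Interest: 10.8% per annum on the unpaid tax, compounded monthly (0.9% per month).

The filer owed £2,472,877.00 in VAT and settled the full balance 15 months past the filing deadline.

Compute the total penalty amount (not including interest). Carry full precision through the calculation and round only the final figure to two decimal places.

Penalty, months 1–4: 4 × 0.5% × £2,472,877.00 = £49,457.54
Penalty, months 5–15: 11 × 1% × £2,472,877.00 = £272,016.47
Total penalty = £49,457.54 + £272,016.47 = £321,474.01

£321,474.01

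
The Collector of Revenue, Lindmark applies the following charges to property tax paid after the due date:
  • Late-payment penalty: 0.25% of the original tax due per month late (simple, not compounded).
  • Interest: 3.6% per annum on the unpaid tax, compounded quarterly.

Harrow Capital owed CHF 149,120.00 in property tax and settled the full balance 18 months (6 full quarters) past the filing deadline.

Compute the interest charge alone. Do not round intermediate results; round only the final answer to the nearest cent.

CHF 8,235.85

Interest (3.6%/yr ÷ 4 = 0.9%/quarter): CHF 149,120.00 × ((1 + 0.009)^6 − 1) = CHF 8,235.8497…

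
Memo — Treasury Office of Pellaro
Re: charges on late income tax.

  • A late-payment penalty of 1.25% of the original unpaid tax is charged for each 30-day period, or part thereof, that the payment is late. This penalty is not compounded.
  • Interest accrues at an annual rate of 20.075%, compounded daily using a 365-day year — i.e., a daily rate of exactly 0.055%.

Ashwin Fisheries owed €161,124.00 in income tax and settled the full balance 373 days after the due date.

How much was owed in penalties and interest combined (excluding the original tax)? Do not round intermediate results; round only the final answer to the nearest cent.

Penalty periods: ⌈373/30⌉ = 13; penalty = 13 × 1.25% × €161,124.00 = €26,182.65
Interest: €161,124.00 × ((1 + 0.00055)^373 − 1) = €161,124.00 × 0.22763997… = €36,678.2629…
Penalties + interest = €26,182.6500 + €36,678.2629… = €62,860.91

€62,860.91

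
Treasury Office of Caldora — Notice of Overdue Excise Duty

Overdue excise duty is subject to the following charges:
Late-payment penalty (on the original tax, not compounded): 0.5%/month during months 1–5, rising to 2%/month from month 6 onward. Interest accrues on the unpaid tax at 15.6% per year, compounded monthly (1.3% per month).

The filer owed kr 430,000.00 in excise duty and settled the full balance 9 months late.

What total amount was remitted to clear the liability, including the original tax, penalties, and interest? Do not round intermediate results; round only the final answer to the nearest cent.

Penalty, months 1–5: 5 × 0.5% × kr 430,000.00 = kr 10,750.00
Penalty, months 6–9: 4 × 2% × kr 430,000.00 = kr 34,400.00
Interest: kr 430,000.00 × ((1 + 0.013)^9 − 1) = kr 430,000.00 × 0.1232722… = kr 53,007.0434…
Total = kr 430,000.00 + kr 45,150.0000 + kr 53,007.0434… = kr 528,157.04

kr 528,157.04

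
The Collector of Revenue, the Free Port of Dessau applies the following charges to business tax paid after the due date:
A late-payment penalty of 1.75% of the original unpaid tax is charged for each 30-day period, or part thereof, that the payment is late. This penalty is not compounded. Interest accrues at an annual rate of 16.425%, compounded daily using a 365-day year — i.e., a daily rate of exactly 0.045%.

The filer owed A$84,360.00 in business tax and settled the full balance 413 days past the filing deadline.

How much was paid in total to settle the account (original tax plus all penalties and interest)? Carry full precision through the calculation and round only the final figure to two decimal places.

A$122,253.78

Penalty periods: ⌈413/30⌉ = 14; penalty = 14 × 1.75% × A$84,360.00 = A$20,668.20
Interest: A$84,360.00 × ((1 + 0.00045)^413 − 1) = A$84,360.00 × 0.20419127… = A$17,225.5755…
Total = A$84,360.00 + A$20,668.2000 + A$17,225.5755… = A$122,253.78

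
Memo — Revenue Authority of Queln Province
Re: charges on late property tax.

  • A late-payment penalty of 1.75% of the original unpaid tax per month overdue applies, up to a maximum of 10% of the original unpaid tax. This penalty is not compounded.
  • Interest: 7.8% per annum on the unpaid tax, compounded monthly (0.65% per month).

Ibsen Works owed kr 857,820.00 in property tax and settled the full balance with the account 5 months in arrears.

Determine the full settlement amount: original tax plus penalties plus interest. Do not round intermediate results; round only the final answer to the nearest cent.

kr 961,123.19

Penalty: 5 × 1.75% × kr 857,820.00 = kr 75,059.25 (below the 10% cap of kr 85,782.00)
Interest: kr 857,820.00 × ((1 + 0.0065)^5 − 1) = kr 857,820.00 × 0.0329253… = kr 28,243.9424…
Total = kr 857,820.00 + kr 75,059.2500 + kr 28,243.9424… = kr 961,123.19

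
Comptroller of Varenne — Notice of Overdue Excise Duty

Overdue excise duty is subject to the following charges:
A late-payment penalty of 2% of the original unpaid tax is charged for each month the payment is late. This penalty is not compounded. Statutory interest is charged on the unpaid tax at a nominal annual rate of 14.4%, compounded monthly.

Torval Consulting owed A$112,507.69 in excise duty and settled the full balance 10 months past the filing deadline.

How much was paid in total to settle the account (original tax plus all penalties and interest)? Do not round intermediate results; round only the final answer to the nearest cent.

Late-payment penalty: 10 × 2% × A$112,507.69 = A$22,501.54…
Interest (14.4%/yr ÷ 12 = 1.2%/month): A$112,507.69 × ((1 + 0.012)^10 − 1) = A$14,253.7993…
Total = A$112,507.69 + A$22,501.5380 + A$14,253.7993… = A$149,263.03

A$149,263.03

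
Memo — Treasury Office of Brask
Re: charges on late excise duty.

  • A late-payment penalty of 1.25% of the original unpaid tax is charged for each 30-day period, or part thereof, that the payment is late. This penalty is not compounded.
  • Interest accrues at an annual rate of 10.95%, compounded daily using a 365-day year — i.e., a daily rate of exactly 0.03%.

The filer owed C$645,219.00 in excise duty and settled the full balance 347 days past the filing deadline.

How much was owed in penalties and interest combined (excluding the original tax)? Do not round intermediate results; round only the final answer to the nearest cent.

Penalty periods: ⌈347/30⌉ = 12; penalty = 12 × 1.25% × C$645,219.00 = C$96,782.85
Interest: C$645,219.00 × ((1 + 0.0003)^347 − 1) = C$645,219.00 × 0.10969410… = C$70,776.7149…
Penalties + interest = C$96,782.8500 + C$70,776.7149… = C$167,559.56

C$167,559.56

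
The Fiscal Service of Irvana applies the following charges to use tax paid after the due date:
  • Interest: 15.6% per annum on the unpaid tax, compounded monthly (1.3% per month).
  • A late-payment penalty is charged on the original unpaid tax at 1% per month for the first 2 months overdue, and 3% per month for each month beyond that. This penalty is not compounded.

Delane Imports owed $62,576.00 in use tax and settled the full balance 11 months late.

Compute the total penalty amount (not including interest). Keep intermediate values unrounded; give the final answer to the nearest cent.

Penalty, months 1–2: 2 × 1% × $62,576.00 = $1,251.52
Penalty, months 3–11: 9 × 3% × $62,576.00 = $16,895.52
Total penalty = $1,251.52 + $16,895.52 = $18,147.04

$18,147.04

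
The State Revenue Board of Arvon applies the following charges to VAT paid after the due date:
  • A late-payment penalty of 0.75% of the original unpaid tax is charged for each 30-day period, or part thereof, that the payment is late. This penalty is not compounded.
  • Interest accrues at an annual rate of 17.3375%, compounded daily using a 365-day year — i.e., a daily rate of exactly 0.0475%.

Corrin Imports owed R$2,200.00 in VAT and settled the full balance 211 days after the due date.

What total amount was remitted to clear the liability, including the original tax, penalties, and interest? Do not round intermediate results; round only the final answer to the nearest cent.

R$2,563.87

Penalty periods: ⌈211/30⌉ = 8; penalty = 8 × 0.75% × R$2,200.00 = R$132.00
Interest: R$2,200.00 × ((1 + 0.000475)^211 − 1) = R$2,200.00 × 0.10539331… = R$231.8653…
Total = R$2,200.00 + R$132.0000 + R$231.8653… = R$2,563.87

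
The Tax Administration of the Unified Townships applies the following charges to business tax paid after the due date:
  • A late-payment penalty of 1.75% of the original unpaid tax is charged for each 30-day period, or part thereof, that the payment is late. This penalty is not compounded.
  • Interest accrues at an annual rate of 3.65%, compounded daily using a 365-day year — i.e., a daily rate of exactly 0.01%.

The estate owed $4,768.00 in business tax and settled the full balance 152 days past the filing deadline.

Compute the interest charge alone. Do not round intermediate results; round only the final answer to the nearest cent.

$73.02

Interest: $4,768.00 × ((1 + 0.0001)^152 − 1) = $4,768.00 × 0.01531534… = $73.0235…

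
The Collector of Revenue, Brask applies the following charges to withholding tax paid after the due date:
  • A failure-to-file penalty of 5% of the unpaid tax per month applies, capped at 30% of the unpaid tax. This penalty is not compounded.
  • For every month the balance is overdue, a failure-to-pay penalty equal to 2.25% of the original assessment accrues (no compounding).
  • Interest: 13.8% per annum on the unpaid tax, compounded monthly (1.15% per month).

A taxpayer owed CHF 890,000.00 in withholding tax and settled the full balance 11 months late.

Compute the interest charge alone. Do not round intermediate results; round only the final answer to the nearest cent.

Interest: CHF 890,000.00 × ((1 + 0.0115)^11 − 1) = CHF 890,000.00 × 0.1340306… = CHF 119,287.1985…

CHF 119,287.20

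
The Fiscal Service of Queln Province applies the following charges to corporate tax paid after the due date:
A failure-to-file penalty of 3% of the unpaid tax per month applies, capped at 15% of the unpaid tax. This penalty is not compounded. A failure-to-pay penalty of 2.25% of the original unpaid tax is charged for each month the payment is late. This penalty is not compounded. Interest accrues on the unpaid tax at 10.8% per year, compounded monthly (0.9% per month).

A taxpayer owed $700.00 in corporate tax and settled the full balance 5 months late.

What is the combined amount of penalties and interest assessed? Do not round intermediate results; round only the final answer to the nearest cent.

$215.82

Failure-to-file: 5 × 3% × $700.00 = $105.00, capped at 15% × $700.00 = $105.00
Failure-to-pay penalty = 2.25% × $700.00 × 5 mo = $78.75
Interest: $700.00 × ((1 + 0.009)^5 − 1) = $700.00 × 0.0458173… = $32.0721…
Penalties + interest = $183.7500 + $32.0721… = $215.82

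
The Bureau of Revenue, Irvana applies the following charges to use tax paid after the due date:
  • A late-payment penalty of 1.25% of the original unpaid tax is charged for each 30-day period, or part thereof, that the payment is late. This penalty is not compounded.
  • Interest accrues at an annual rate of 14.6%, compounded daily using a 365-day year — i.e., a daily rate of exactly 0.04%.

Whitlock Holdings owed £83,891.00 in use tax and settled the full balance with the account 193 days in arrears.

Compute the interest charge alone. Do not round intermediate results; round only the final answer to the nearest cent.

£6,731.53

Interest: £83,891.00 × ((1 + 0.0004)^193 − 1) = £83,891.00 × 0.08024143… = £6,731.5340…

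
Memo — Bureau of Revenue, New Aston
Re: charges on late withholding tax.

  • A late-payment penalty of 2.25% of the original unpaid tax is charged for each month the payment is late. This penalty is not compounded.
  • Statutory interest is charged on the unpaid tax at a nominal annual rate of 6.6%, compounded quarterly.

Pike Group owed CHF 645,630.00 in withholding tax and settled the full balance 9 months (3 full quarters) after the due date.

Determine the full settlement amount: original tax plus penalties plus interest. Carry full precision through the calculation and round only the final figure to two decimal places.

Late-payment penalty: 9 × 2.25% × CHF 645,630.00 = CHF 130,740.08…
Interest (6.6%/yr ÷ 4 = 1.65%/quarter): CHF 645,630.00 × ((1 + 0.0165)^3 − 1) = CHF 32,488.9036…
Total = CHF 645,630.00 + CHF 130,740.0750 + CHF 32,488.9036… = CHF 808,858.98

CHF 808,858.98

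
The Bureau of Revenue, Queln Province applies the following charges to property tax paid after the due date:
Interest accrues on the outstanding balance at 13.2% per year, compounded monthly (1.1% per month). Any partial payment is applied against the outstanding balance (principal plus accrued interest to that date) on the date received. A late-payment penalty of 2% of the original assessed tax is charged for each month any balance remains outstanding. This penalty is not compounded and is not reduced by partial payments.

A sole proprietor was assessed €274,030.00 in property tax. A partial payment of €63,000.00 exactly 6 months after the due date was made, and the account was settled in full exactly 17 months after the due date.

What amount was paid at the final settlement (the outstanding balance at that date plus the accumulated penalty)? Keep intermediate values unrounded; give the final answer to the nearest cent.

Balance at month 6: €274,030.0000 × (1 + 0.011)^6 = €292,620.6996…
After €63,000.00 payment: €292,620.6996… − €63,000.00 = €229,620.6996…
Balance at month 17: €229,620.6996… × (1 + 0.011)^11 = €258,984.4848…
Penalty: 17 × 2% × €274,030.00 = €93,170.20
Final settlement = outstanding balance + penalty = €258,984.4848… + €93,170.20 = €352,154.68

€352,154.68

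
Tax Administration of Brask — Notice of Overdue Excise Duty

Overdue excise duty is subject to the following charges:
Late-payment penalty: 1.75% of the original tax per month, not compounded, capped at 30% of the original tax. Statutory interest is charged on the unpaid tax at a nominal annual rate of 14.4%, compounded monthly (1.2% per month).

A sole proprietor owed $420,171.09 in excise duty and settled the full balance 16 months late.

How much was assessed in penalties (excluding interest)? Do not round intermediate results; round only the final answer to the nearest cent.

$117,647.91

Penalty: 16 × 1.75% × $420,171.09 = $117,647.91… (below the 30% cap of $126,051.33…)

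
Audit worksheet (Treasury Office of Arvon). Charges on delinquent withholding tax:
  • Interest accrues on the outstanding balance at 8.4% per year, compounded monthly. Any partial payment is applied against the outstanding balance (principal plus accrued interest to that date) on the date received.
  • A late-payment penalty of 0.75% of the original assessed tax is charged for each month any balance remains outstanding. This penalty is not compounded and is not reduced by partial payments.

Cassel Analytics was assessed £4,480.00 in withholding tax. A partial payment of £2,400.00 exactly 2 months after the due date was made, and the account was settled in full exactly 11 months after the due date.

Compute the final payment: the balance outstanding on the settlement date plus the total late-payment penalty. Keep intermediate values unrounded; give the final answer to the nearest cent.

Monthly rate = 8.4% ÷ 12 = 0.7%
Balance at month 2: £4,480.0000 × (1 + 0.007)^2 = £4,542.9395…
After £2,400.00 payment: £4,542.9395… − £2,400.00 = £2,142.9395…
Balance at month 11: £2,142.9395… × (1 + 0.007)^9 = £2,281.7873…
Penalty: 11 × 0.75% × £4,480.00 = £369.60
Final settlement = outstanding balance + penalty = £2,281.7873… + £369.60 = £2,651.39

£2,651.39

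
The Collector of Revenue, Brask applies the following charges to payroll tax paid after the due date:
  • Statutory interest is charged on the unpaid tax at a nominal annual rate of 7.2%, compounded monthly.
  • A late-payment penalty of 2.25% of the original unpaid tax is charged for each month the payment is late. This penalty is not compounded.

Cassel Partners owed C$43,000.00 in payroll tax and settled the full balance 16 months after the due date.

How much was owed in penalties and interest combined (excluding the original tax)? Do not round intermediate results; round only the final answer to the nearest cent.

Late-payment penalty = 2.25% × C$43,000.00 × 16 mo = C$15,480.00
Interest (7.2%/yr ÷ 12 = 0.6%/month): C$43,000.00 × ((1 + 0.006)^16 − 1) = C$4,319.0642…
Penalties + interest = C$15,480.0000 + C$4,319.0642… = C$19,799.06

C$19,799.06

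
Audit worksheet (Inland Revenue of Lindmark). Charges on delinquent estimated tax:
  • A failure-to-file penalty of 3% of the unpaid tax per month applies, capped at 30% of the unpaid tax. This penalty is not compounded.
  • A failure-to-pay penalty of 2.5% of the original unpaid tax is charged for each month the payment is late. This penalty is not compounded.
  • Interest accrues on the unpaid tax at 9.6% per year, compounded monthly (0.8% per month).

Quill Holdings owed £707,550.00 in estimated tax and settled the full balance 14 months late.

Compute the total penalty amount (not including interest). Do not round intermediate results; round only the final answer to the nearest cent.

£459,907.50

Failure-to-file: 14 × 3% × £707,550.00 = £297,171.00, capped at 30% × £707,550.00 = £212,265.00
Failure-to-pay penalty = 2.5% × £707,550.00 × 14 mo = £247,642.50
Total penalty = £212,265.00 + £247,642.50 = £459,907.50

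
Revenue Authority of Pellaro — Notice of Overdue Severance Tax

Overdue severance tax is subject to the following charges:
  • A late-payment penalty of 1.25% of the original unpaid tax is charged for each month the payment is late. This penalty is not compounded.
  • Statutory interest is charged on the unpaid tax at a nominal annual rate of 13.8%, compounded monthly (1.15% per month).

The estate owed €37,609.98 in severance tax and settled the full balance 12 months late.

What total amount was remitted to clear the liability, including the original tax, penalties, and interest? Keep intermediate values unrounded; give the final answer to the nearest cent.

€48,782.85

Late-payment penalty: 12 × 1.25% × €37,609.98 = €5,641.50…
Interest: €37,609.98 × ((1 + 0.0115)^12 − 1) = €37,609.98 × 0.1470719… = €5,531.3717…
Total = €37,609.98 + €5,641.4970 + €5,531.3717… = €48,782.85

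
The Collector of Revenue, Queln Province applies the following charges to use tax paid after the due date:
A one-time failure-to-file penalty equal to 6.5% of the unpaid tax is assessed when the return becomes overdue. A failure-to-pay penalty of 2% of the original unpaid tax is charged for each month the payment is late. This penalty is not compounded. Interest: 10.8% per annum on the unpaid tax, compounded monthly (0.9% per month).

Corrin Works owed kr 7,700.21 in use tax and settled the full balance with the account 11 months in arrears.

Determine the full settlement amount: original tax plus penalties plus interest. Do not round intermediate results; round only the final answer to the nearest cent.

kr 10,692.34

Failure-to-file penalty: 6.5% × kr 7,700.21 = kr 500.51…
Failure-to-pay penalty = 2% × kr 7,700.21 × 11 mo = kr 1,694.05…
Interest: kr 7,700.21 × ((1 + 0.009)^11 − 1) = kr 7,700.21 × 0.1035775… = kr 797.5683…
Total = kr 7,700.21 + kr 2,194.5599… + kr 797.5683… = kr 10,692.34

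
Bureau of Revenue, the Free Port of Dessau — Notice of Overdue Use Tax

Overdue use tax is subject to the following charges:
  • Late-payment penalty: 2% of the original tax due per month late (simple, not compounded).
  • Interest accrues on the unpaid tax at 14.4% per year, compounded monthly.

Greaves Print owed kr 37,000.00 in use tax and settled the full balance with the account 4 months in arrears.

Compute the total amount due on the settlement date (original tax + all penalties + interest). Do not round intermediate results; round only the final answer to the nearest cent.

kr 41,768.22

Late-payment penalty: 4 × 2% × kr 37,000.00 = kr 2,960.00
Interest (14.4%/yr ÷ 12 = 1.2%/month): kr 37,000.00 × ((1 + 0.012)^4 − 1) = kr 1,808.2245…
Total = kr 37,000.00 + kr 2,960.0000 + kr 1,808.2245… = kr 41,768.22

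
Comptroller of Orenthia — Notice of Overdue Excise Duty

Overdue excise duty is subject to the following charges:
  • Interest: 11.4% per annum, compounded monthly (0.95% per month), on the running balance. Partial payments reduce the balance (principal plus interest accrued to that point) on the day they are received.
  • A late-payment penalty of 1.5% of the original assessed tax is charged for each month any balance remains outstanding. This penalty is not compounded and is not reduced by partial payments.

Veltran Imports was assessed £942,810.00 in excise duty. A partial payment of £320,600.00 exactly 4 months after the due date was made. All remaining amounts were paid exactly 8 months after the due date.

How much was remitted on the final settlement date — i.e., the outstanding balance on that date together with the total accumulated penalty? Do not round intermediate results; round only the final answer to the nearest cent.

£797,071.54

Balance at month 4: £942,810.0000 × (1 + 0.0095)^4 = £979,150.5527…
After £320,600.00 payment: £979,150.5527… − £320,600.00 = £658,550.5527…
Balance at month 8: £658,550.5527… × (1 + 0.0095)^4 = £683,934.3426…
Penalty: 8 × 1.5% × £942,810.00 = £113,137.20
Final settlement = outstanding balance + penalty = £683,934.3426… + £113,137.20 = £797,071.54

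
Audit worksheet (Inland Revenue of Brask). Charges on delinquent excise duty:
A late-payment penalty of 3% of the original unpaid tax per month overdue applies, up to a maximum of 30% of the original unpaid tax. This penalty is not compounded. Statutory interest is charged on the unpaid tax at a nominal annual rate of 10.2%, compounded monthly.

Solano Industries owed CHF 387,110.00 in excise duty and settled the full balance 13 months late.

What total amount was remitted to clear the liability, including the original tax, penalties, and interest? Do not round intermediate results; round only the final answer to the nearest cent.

CHF 548,269.67

Penalty (uncapped): 13 × 3% × CHF 387,110.00 = CHF 150,972.90; cap = 30% × CHF 387,110.00 = CHF 116,133.00 → penalty = CHF 116,133.00
Interest (10.2%/yr ÷ 12 = 0.85%/month): CHF 387,110.00 × ((1 + 0.0085)^13 − 1) = CHF 45,026.6725…
Total = CHF 387,110.00 + CHF 116,133.0000 + CHF 45,026.6725… = CHF 548,269.67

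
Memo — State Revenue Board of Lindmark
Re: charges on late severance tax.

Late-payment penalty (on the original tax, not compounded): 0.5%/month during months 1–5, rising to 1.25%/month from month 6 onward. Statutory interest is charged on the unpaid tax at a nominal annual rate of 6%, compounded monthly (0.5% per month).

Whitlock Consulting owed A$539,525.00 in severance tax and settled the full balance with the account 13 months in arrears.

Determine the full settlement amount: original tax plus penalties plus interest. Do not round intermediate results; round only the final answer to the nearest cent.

Penalty, months 1–5: 5 × 0.5% × A$539,525.00 = A$13,488.13…
Penalty, months 6–13: 8 × 1.25% × A$539,525.00 = A$53,952.50
Interest: A$539,525.00 × ((1 + 0.005)^13 − 1) = A$539,525.00 × 0.0669862… = A$36,140.7301…
Total = A$539,525.00 + A$67,440.6250 + A$36,140.7301… = A$643,106.36

A$643,106.36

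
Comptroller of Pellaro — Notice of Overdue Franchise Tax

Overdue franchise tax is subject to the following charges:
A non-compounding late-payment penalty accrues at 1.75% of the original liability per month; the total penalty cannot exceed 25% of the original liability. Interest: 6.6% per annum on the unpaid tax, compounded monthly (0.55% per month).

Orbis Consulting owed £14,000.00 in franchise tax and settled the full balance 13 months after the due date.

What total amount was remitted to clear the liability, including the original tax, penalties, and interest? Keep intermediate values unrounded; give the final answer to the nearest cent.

£18,219.71

Penalty: 13 × 1.75% × £14,000.00 = £3,185.00 (below the 25% cap of £3,500.00)
Interest: £14,000.00 × ((1 + 0.0055)^13 − 1) = £14,000.00 × 0.0739077… = £1,034.7084…
Total = £14,000.00 + £3,185.0000 + £1,034.7084… = £18,219.71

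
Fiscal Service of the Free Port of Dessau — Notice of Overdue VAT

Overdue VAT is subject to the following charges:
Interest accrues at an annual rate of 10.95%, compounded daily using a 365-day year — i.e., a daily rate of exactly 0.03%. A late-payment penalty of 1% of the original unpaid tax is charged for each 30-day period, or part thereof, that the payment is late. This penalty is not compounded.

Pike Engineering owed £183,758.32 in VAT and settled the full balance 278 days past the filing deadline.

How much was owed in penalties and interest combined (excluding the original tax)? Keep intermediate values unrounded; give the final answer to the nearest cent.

£34,355.99

Penalty periods: ⌈278/30⌉ = 10; penalty = 10 × 1% × £183,758.32 = £18,375.83…
Interest: £183,758.32 × ((1 + 0.0003)^278 − 1) = £183,758.32 × 0.08696292… = £15,980.1595…
Penalties + interest = £18,375.8320 + £15,980.1595… = £34,355.99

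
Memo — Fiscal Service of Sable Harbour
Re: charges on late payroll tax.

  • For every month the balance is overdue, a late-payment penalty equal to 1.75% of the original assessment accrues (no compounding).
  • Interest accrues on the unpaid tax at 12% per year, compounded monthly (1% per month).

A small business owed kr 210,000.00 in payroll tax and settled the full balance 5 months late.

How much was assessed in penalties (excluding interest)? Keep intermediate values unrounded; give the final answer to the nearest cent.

kr 18,375.00

Late-payment penalty = 1.75% × kr 210,000.00 × 5 mo = kr 18,375.00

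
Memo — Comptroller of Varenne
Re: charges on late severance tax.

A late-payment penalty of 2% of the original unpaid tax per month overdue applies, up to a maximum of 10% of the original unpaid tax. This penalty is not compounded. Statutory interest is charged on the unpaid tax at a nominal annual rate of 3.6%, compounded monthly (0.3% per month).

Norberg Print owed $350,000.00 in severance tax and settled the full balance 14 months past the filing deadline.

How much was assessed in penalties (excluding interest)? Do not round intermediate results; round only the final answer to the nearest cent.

Penalty (uncapped): 14 × 2% × $350,000.00 = $98,000.00; cap = 10% × $350,000.00 = $35,000.00 → penalty = $35,000.00

$35,000.00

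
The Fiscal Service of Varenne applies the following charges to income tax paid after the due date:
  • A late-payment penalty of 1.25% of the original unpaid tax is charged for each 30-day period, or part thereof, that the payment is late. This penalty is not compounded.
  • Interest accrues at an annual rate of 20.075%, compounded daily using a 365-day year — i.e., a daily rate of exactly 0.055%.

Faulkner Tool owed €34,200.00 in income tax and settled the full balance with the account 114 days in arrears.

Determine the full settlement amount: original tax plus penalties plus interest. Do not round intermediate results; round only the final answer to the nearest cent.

€38,122.36

Penalty periods: ⌈114/30⌉ = 4; penalty = 4 × 1.25% × €34,200.00 = €1,710.00
Interest: €34,200.00 × ((1 + 0.00055)^114 − 1) = €34,200.00 × 0.06468903… = €2,212.3647…
Total = €34,200.00 + €1,710.0000 + €2,212.3647… = €38,122.36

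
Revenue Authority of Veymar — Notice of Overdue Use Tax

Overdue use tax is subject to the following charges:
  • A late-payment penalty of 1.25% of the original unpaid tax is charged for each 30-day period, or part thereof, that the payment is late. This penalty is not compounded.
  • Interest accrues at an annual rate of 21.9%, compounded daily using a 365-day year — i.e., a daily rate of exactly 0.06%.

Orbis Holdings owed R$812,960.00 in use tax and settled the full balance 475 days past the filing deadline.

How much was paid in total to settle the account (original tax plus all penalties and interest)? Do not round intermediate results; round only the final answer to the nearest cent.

Penalty periods: ⌈475/30⌉ = 16; penalty = 16 × 1.25% × R$812,960.00 = R$162,592.00
Interest: R$812,960.00 × ((1 + 0.0006)^475 − 1) = R$812,960.00 × 0.32964838… = R$267,990.9501…
Total = R$812,960.00 + R$162,592.0000 + R$267,990.9501… = R$1,243,542.95

R$1,243,542.95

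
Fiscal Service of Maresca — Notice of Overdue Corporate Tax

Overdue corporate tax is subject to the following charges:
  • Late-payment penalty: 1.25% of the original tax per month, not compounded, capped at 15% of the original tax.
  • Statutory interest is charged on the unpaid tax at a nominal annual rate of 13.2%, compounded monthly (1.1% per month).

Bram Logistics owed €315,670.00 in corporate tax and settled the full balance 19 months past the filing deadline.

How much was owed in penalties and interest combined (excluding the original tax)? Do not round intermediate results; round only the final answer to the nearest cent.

€120,282.71

Penalty (uncapped): 19 × 1.25% × €315,670.00 = €74,971.63…; cap = 15% × €315,670.00 = €47,350.50 → penalty = €47,350.50
Interest: €315,670.00 × ((1 + 0.011)^19 − 1) = €315,670.00 × 0.2310394… = €72,932.2103…
Penalties + interest = €47,350.5000 + €72,932.2103… = €120,282.71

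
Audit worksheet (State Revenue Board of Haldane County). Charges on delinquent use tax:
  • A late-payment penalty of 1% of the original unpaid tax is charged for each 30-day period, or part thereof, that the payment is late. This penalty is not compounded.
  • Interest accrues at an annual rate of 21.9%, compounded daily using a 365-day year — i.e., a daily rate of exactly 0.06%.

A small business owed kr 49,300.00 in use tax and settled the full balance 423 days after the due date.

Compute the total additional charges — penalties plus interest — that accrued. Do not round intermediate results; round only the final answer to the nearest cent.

Penalty periods: ⌈423/30⌉ = 15; penalty = 15 × 1% × kr 49,300.00 = kr 7,395.00
Interest: kr 49,300.00 × ((1 + 0.0006)^423 − 1) = kr 49,300.00 × 0.28881590… = kr 14,238.6239…
Penalties + interest = kr 7,395.0000 + kr 14,238.6239… = kr 21,633.62

kr 21,633.62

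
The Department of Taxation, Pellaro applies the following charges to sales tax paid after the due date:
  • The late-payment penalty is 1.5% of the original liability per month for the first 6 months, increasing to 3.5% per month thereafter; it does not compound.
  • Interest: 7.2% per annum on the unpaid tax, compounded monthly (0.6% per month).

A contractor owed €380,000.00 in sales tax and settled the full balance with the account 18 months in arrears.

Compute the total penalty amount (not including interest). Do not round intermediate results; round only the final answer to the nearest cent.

€193,800.00

Penalty, months 1–6: 6 × 1.5% × €380,000.00 = €34,200.00
Penalty, months 7–18: 12 × 3.5% × €380,000.00 = €159,600.00
Total penalty = €34,200.00 + €159,600.00 = €193,800.00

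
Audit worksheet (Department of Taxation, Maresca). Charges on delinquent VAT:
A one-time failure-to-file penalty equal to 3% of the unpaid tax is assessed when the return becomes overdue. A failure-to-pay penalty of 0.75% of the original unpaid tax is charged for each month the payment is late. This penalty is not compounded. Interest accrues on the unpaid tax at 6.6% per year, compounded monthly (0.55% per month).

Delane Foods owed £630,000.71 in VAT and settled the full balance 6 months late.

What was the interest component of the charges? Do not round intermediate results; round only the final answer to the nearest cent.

Interest: £630,000.71 × ((1 + 0.0055)^6 − 1) = £630,000.71 × 0.0334571… = £21,077.9912…

£21,077.99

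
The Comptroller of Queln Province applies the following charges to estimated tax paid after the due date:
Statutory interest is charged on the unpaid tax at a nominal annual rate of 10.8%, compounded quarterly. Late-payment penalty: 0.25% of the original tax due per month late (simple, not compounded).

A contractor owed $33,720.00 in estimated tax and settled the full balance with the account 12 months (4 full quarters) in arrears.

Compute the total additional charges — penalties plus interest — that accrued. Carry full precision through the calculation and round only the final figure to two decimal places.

Late-payment penalty = 0.25% × $33,720.00 × 12 mo = $1,011.60
Interest (10.8%/yr ÷ 4 = 2.7%/quarter): $33,720.00 × ((1 + 0.027)^4 − 1) = $3,791.9240…
Penalties + interest = $1,011.6000 + $3,791.9240… = $4,803.52

$4,803.52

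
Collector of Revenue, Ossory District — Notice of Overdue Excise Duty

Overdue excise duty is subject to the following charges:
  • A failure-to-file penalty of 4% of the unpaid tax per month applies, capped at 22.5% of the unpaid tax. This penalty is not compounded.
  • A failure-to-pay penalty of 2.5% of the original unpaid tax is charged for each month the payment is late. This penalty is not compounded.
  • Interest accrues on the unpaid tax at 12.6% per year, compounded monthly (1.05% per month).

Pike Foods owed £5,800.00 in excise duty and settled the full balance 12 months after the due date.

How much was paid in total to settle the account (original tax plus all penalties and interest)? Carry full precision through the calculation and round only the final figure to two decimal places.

Failure-to-file: 12 × 4% × £5,800.00 = £2,784.00, capped at 22.5% × £5,800.00 = £1,305.00
Failure-to-pay penalty = 2.5% × £5,800.00 × 12 mo = £1,740.00
Interest: £5,800.00 × ((1 + 0.0105)^12 − 1) = £5,800.00 × 0.1335373… = £774.5163…
Total = £5,800.00 + £3,045.0000 + £774.5163… = £9,619.52

£9,619.52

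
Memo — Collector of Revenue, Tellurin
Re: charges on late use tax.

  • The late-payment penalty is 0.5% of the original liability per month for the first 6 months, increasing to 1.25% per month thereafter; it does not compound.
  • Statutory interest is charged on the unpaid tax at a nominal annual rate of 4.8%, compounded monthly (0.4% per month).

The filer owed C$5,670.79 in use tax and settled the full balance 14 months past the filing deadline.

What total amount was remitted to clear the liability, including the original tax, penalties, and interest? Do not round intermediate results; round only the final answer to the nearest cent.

C$6,733.95

Penalty, months 1–6: 6 × 0.5% × C$5,670.79 = C$170.12…
Penalty, months 7–14: 8 × 1.25% × C$5,670.79 = C$567.08…
Interest: C$5,670.79 × ((1 + 0.004)^14 − 1) = C$5,670.79 × 0.0574796… = C$325.9545…
Total = C$5,670.79 + C$737.2027 + C$325.9545… = C$6,733.95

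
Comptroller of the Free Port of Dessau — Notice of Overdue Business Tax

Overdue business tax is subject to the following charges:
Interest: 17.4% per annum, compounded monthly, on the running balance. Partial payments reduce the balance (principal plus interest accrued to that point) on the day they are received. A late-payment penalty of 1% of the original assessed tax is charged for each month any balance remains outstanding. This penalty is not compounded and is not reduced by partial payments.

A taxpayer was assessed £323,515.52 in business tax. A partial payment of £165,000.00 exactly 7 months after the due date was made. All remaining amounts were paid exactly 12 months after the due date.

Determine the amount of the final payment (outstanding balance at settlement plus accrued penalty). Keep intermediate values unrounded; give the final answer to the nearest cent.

£246,028.09

Monthly rate = 17.4% ÷ 12 = 1.45%
Balance at month 7: £323,515.5200 × (1 + 0.0145)^7 = £357,815.7718…
After £165,000.00 payment: £357,815.7718… − £165,000.00 = £192,815.7718…
Balance at month 12: £192,815.7718… × (1 + 0.0145)^5 = £207,206.2314…
Penalty: 12 × 1% × £323,515.52 = £38,821.86…
Final settlement = outstanding balance + penalty = £207,206.2314… + £38,821.86… = £246,028.09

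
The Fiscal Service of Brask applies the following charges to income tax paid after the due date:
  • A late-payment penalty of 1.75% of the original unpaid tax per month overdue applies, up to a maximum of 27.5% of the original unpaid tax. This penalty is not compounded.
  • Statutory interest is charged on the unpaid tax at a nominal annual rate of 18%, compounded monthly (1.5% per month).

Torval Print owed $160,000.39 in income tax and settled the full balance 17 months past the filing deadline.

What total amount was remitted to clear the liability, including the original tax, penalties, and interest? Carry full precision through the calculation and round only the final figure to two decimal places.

$250,083.86

Penalty (uncapped): 17 × 1.75% × $160,000.39 = $47,600.12…; cap = 27.5% × $160,000.39 = $44,000.11… → penalty = $44,000.11…
Interest: $160,000.39 × ((1 + 0.015)^17 − 1) = $160,000.39 × 0.2880203… = $46,083.3653…
Total = $160,000.39 + $44,000.1073… + $46,083.3653… = $250,083.86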